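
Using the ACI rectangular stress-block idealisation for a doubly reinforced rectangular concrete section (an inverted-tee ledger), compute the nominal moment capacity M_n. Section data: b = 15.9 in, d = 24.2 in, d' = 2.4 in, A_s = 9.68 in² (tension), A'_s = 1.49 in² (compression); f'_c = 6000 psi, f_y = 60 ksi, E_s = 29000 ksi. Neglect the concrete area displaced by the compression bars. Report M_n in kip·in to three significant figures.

Assume both steels yield.
a = (A_s − A'_s) f_y/(0.85 f'_c b) = (9.68 − 1.49) × 60/(0.85 × 6 × 15.9) = 6.060 in.
c = a/β₁ = 6.060/0.75 = 8.080 in; ε'_s = 0.003(c − d')/c = 0.0021 ≥ ε_y = 0.0021, so the compression steel yields.
M_n = (A_s − A'_s) f_y (d − a/2) + A'_s f_y (d − d') = 491.4 × (24.2 − 3.03) + 89.4 × (24.2 − 2.4) = 10402.9 + 1948.9 = 12351.8 kip·in.

M_n ≈ 12400 kip·in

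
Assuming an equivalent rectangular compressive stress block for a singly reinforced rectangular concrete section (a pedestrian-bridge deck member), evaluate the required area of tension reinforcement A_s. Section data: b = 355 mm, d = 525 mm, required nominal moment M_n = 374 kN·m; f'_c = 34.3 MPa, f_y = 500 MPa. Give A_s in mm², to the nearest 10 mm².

A_s ≈ 1530 mm²

With M_n = 0.85 f'_c a b (d − a/2), solve the quadratic for a:
a = d − √(d² − 2M_n/(0.85 f'_c b)) = 525 − √(525² − 2 × 374×10⁶/(0.85 × 34.3 × 355)) = 74.05 mm.
A_s = 0.85 f'_c a b / f_y = 0.85 × 34.3 × 74.05 × 355 / 500 = 1532.8 mm².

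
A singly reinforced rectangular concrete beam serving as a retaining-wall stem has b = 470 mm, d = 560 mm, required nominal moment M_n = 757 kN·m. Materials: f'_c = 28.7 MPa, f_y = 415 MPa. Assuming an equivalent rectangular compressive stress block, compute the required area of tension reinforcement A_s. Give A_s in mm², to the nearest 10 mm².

A_s ≈ 3700 mm²

With M_n = 0.85 f'_c a b (d − a/2), solve the quadratic for a:
a = d − √(d² − 2M_n/(0.85 f'_c b)) = 560 − √(560² − 2 × 757×10⁶/(0.85 × 28.7 × 470)) = 133.91 mm.
A_s = 0.85 f'_c a b / f_y = 0.85 × 28.7 × 133.91 × 470 / 415 = 3699.7 mm².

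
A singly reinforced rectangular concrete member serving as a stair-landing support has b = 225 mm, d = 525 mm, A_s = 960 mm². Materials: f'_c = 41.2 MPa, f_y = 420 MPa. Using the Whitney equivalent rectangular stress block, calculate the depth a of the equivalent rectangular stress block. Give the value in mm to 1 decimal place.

a ≈ 51.2 mm

T = A_s f_y = 960 × 420 = 403200 N = 403.2 kN.
Setting C = 0.85 f'_c a b equal to T: a = 403200/(0.85 × 41.2 × 225) = 51.2 mm.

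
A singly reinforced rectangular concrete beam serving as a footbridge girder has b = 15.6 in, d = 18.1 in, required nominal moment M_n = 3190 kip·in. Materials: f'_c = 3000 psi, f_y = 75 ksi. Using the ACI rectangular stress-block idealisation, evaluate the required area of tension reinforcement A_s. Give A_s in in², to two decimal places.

A_s ≈ 2.74 in²

From M_n = 0.85 f'_c a b (d − a/2):
a = d − √(d² − 2M_n/(0.85 f'_c b)) = 18.1 − √(18.1² − 2 × 3190/(0.85 × 3 × 15.6)) = 5.168 in.
A_s = 0.85 f'_c a b / f_y = 0.85 × 3 × 5.168 × 15.6 / 75 = 2.741 in².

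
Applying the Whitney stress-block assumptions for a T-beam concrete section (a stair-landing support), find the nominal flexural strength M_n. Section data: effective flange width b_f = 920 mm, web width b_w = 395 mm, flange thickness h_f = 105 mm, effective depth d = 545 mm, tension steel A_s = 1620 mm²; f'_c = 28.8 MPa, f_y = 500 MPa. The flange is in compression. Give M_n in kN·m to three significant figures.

M_n ≈ 427 kN·m

Tension: T = A_s f_y = 1620 × 500 = 810000 N.
Try a within the flange: a = T/(0.85 f'_c b_f) = 810000/(0.85 × 28.8 × 920) = 35.97 mm.
Since a = 35.97 ≤ h_f = 105 mm, the stress block lies entirely in the flange; analyse as a rectangular beam of width b_f.
M_n = T(d − a/2) = 810000 × (545 − 17.985) = 426.88 × 10⁶ N·mm.
M_n = 426.88 kN·m.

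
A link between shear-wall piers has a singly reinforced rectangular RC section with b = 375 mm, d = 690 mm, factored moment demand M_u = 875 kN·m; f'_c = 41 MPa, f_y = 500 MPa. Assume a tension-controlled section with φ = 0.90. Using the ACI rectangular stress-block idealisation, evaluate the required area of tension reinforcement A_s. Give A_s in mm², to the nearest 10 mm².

M_n = M_u/φ = 875/0.90 = 972.222 kN·m.
With M_n = 0.85 f'_c a b (d − a/2), solve the quadratic for a:
a = d − √(d² − 2M_n/(0.85 f'_c b)) = 690 − √(690² − 2 × 972.222×10⁶/(0.85 × 41 × 375)) = 117.89 mm.
A_s = 0.85 f'_c a b / f_y = 0.85 × 41 × 117.89 × 375 / 500 = 3081.3 mm².

A_s ≈ 3080 mm²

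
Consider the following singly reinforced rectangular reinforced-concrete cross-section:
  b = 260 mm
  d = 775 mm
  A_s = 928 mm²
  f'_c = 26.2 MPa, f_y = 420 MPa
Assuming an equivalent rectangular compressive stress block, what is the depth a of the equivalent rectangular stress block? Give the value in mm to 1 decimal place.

a ≈ 67.3 mm

T = A_s f_y = 928 × 420 = 389760 N = 389.76 kN.
Setting C = 0.85 f'_c a b equal to T: a = 389760/(0.85 × 26.2 × 260) = 67.3 mm.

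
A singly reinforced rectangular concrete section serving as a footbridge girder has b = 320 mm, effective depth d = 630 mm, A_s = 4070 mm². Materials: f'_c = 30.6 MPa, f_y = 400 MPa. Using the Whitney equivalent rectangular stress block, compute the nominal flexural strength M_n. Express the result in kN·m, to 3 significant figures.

T = A_s f_y = 4070 × 400 = 1628000 N = 1628 kN.
From C = T: a = T/(0.85 f'_c b) = 1628000/(0.85 × 30.6 × 320) = 195.60 mm.
M_n = T(d − a/2) = 1628 kN × (630 − 97.8) mm = 866.42 kN·m.

M_n ≈ 866 kN·m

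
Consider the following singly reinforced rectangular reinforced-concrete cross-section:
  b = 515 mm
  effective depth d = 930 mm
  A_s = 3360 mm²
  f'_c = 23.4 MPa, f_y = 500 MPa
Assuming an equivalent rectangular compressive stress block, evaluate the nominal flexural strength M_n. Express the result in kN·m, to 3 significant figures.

M_n ≈ 1420 kN·m

T = A_s f_y = 3360 × 500 = 1680000 N = 1680 kN.
From C = T: a = T/(0.85 f'_c b) = 1680000/(0.85 × 23.4 × 515) = 164.01 mm.
M_n = T(d − a/2) = 1680 kN × (930 − 82.005) mm = 1424.63 kN·m.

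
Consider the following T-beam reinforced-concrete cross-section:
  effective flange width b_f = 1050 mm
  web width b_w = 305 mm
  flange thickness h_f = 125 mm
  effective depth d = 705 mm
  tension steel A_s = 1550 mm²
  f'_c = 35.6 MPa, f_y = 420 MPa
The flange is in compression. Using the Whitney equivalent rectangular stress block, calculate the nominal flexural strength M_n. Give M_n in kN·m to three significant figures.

M_n ≈ 452 kN·m

Tension: T = A_s f_y = 1550 × 420 = 651000 N.
Try a within the flange: a = T/(0.85 f'_c b_f) = 651000/(0.85 × 35.6 × 1050) = 20.49 mm.
Since a = 20.49 ≤ h_f = 125 mm, the stress block lies entirely in the flange; analyse as a rectangular beam of width b_f.
M_n = T(d − a/2) = 651000 × (705 − 10.245) = 452.29 × 10⁶ N·mm.
M_n = 452.29 kN·m.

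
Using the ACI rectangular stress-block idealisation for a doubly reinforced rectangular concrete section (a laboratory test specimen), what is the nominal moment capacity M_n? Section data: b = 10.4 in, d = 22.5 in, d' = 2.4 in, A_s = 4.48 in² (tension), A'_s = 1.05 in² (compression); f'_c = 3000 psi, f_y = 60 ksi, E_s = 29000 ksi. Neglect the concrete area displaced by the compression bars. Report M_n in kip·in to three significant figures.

M_n ≈ 5100 kip·in

Assume both steels yield.
a = (A_s − A'_s) f_y/(0.85 f'_c b) = (4.48 − 1.05) × 60/(0.85 × 3 × 10.4) = 7.760 in.
c = a/β₁ = 7.760/0.85 = 9.129 in; ε'_s = 0.003(c − d')/c = 0.0022 ≥ ε_y = 0.0021, so the compression steel yields.
M_n = (A_s − A'_s) f_y (d − a/2) + A'_s f_y (d − d') = 205.8 × (22.5 − 3.88) + 63 × (22.5 − 2.4) = 3832.0 + 1266.3 = 5098.3 kip·in.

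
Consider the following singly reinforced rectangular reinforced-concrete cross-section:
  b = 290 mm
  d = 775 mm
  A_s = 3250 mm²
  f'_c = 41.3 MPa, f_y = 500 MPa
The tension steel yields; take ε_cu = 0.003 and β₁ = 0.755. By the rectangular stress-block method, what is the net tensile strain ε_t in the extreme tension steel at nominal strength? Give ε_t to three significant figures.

a = A_s f_y/(0.85 f'_c b) = 159.62 mm.
β₁ = 0.755, so c = a/β₁ = 159.62/0.755 = 211.42 mm.
From the linear strain diagram with ε_cu = 0.003: ε_t = 0.003 (d − c)/c = 0.003 × (775 − 211.42)/211.42 = 0.00800.
Since ε_t ≥ 0.005, the section is tension-controlled.

ε_t ≈ 0.00800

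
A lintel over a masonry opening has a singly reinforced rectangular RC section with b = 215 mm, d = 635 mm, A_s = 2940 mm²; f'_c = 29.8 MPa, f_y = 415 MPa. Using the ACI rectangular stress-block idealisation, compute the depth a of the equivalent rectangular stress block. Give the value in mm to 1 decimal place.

T = A_s f_y = 2940 × 415 = 1220100 N = 1220.1 kN.
Setting C = 0.85 f'_c a b equal to T: a = 1220100/(0.85 × 29.8 × 215) = 224.0 mm.

a ≈ 224.0 mm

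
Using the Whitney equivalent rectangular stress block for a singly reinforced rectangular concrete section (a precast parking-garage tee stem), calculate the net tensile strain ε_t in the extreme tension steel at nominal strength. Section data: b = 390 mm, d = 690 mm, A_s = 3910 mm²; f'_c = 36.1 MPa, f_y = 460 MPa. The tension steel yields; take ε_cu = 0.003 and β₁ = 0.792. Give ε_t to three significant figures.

a = A_s f_y/(0.85 f'_c b) = 150.29 mm.
β₁ = 0.792, so c = a/β₁ = 150.29/0.792 = 189.76 mm.
From the linear strain diagram with ε_cu = 0.003: ε_t = 0.003 (d − c)/c = 0.003 × (690 − 189.76)/189.76 = 0.00791.
Since ε_t ≥ 0.005, the section is tension-controlled.

ε_t ≈ 0.00791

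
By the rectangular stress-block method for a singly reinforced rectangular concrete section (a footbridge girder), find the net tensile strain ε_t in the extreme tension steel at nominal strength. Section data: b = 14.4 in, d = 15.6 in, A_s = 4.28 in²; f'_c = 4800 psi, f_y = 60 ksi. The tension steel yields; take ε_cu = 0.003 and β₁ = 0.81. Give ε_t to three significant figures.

a = A_s f_y/(0.85 f'_c b) = 4.371 in.
β₁ = 0.81, so c = a/β₁ = 4.371/0.81 = 5.396 in.
From the linear strain diagram with ε_cu = 0.003: ε_t = 0.003 (d − c)/c = 0.003 × (15.6 − 5.396)/5.396 = 0.00567.
Since ε_t ≥ 0.005, the section is tension-controlled.

ε_t ≈ 0.00567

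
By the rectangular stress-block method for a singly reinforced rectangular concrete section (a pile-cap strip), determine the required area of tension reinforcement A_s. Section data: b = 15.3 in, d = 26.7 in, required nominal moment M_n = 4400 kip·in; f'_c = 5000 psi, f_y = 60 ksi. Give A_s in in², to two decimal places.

From M_n = 0.85 f'_c a b (d − a/2):
a = d − √(d² − 2M_n/(0.85 f'_c b)) = 26.7 − √(26.7² − 2 × 4400/(0.85 × 5 × 15.3)) = 2.668 in.
A_s = 0.85 f'_c a b / f_y = 0.85 × 5 × 2.668 × 15.3 / 60 = 2.891 in².

A_s ≈ 2.89 in²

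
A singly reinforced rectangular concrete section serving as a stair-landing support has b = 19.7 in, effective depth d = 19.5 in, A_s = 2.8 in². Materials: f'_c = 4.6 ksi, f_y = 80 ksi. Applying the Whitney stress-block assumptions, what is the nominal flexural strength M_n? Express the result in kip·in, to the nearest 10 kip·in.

T = A_s f_y = 2.8 × 80 = 224 kips.
a = T/(0.85 f'_c b) = 224/(0.85 × 4.6 × 19.7) = 2.908 in.
M_n = T(d − a/2) = 224 × (19.5 − 1.454) = 4042.3 kip·in.

M_n ≈ 4040 kip·in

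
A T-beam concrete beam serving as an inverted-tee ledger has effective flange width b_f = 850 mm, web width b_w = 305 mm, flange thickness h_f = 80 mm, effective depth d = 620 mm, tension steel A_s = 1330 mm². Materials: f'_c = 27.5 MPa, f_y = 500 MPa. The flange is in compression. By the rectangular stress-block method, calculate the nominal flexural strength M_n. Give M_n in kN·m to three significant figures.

Tension: T = A_s f_y = 1330 × 500 = 665000 N.
Try a within the flange: a = T/(0.85 f'_c b_f) = 665000/(0.85 × 27.5 × 850) = 33.47 mm.
Since a = 33.47 ≤ h_f = 80 mm, the stress block lies entirely in the flange; analyse as a rectangular beam of width b_f.
M_n = T(d − a/2) = 665000 × (620 − 16.735) = 401.17 × 10⁶ N·mm.
M_n = 401.17 kN·m.

M_n ≈ 401 kN·m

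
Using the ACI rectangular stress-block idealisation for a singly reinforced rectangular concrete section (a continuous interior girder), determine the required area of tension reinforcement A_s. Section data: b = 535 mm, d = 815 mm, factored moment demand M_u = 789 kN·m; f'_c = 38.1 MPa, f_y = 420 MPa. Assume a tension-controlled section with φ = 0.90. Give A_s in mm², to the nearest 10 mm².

A_s ≈ 2670 mm²

M_n = M_u/φ = 789/0.90 = 876.667 kN·m.
With M_n = 0.85 f'_c a b (d − a/2), solve the quadratic for a:
a = d − √(d² − 2M_n/(0.85 f'_c b)) = 815 − √(815² − 2 × 876.667×10⁶/(0.85 × 38.1 × 535)) = 64.65 mm.
A_s = 0.85 f'_c a b / f_y = 0.85 × 38.1 × 64.65 × 535 / 420 = 2667.0 mm².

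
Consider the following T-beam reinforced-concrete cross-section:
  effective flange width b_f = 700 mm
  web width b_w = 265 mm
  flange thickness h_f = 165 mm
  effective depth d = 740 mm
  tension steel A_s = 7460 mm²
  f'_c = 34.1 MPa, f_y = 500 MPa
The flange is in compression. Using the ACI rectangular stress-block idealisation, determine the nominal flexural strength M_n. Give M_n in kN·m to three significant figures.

Tension: T = A_s f_y = 7460 × 500 = 3730000 N.
Try a within the flange: a = T/(0.85 f'_c b_f) = 3730000/(0.85 × 34.1 × 700) = 183.84 mm.
a = 183.84 > h_f = 165 mm: the block extends into the web. Split into flange-overhang and web parts.
C_f = 0.85 f'_c (b_f − b_w) h_f = 0.85 × 34.1 × (700 − 265) × 165 = 2080398 N.
Remaining web compression depth: a_w = (T − C_f)/(0.85 f'_c b_w) = (3730000 − 2080398)/(0.85 × 34.1 × 265) = 214.76 mm.
M_n = C_f(d − h_f/2) + (T − C_f)(d − a_w/2) = 2080398 × (740 − 82.5) + 1649602 × (740 − 107.38) = 1367.86 + 1043.57 = 2411.43 × 10⁶ N·mm.
M_n = 2411.43 kN·m.

M_n ≈ 2410 kN·m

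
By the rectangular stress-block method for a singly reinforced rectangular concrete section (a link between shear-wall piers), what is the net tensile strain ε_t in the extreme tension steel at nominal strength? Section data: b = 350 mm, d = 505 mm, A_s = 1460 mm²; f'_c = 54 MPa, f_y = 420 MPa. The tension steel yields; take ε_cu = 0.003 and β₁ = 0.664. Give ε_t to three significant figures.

ε_t ≈ 0.0234

a = A_s f_y/(0.85 f'_c b) = 38.17 mm.
β₁ = 0.664, so c = a/β₁ = 38.17/0.664 = 57.48 mm.
From the linear strain diagram with ε_cu = 0.003: ε_t = 0.003 (d − c)/c = 0.003 × (505 − 57.48)/57.48 = 0.0234.
Since ε_t ≥ 0.005, the section is tension-controlled.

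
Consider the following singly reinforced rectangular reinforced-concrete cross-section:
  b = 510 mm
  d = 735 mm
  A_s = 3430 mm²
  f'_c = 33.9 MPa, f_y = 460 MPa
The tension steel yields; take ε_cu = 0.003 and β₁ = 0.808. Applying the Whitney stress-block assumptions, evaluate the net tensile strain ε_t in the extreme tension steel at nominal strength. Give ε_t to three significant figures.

a = A_s f_y/(0.85 f'_c b) = 107.37 mm.
β₁ = 0.808, so c = a/β₁ = 107.37/0.808 = 132.88 mm.
From the linear strain diagram with ε_cu = 0.003: ε_t = 0.003 (d − c)/c = 0.003 × (735 − 132.88)/132.88 = 0.0136.
Since ε_t ≥ 0.005, the section is tension-controlled.

ε_t ≈ 0.0136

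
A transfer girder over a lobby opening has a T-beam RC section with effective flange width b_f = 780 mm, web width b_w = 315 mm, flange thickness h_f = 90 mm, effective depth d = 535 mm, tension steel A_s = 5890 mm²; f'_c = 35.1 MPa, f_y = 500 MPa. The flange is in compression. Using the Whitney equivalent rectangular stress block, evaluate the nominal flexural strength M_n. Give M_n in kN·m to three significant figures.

Tension: T = A_s f_y = 5890 × 500 = 2945000 N.
Try a within the flange: a = T/(0.85 f'_c b_f) = 2945000/(0.85 × 35.1 × 780) = 126.55 mm.
a = 126.55 > h_f = 90 mm: the block extends into the web. Split into flange-overhang and web parts.
C_f = 0.85 f'_c (b_f − b_w) h_f = 0.85 × 35.1 × (780 − 315) × 90 = 1248595 N.
Remaining web compression depth: a_w = (T − C_f)/(0.85 f'_c b_w) = (2945000 − 1248595)/(0.85 × 35.1 × 315) = 180.51 mm.
M_n = C_f(d − h_f/2) + (T − C_f)(d − a_w/2) = 1248595 × (535 − 45) + 1696405 × (535 − 90.255) = 611.81 + 754.47 = 1366.28 × 10⁶ N·mm.
M_n = 1366.28 kN·m.

M_n ≈ 1370 kN·m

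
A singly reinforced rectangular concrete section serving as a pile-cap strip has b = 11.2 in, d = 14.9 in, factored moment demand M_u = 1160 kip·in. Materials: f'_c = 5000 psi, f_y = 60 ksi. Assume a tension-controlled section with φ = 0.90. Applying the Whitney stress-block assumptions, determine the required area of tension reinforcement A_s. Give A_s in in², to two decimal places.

M_n = M_u/φ = 1160/0.90 = 1288.89 kip·in.
From M_n = 0.85 f'_c a b (d − a/2):
a = d − √(d² − 2M_n/(0.85 f'_c b)) = 14.9 − √(14.9² − 2 × 1288.89/(0.85 × 5 × 11.2)) = 1.944 in.
A_s = 0.85 f'_c a b / f_y = 0.85 × 5 × 1.944 × 11.2 / 60 = 1.542 in².

A_s ≈ 1.54 in²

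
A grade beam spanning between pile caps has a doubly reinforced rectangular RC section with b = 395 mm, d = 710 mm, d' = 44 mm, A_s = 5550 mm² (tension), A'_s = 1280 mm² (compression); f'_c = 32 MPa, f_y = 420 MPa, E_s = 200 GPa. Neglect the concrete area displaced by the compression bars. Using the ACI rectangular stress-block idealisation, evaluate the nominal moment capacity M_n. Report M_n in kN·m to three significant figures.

M_n ≈ 1480 kN·m

Assume both tension and compression steel yield.
Net tension couple steel: A_s − A'_s = 4270 mm².
a = (A_s − A'_s) f_y / (0.85 f'_c b) = 1793400/(0.85 × 32 × 395) = 166.92 mm.
c = a/β₁ = 166.92/0.821 = 203.31 mm; ε'_s = 0.003(c − d')/c = 0.0024 ≥ f_y/E_s = 0.0021, so compression steel does yield.
M_n = (A_s − A'_s) f_y (d − a/2) + A'_s f_y (d − d') = [1793400 × (710 − 83.46) + 537600 × (710 − 44)] × 10⁻⁶ = 1123.64 + 358.04 = 1481.68 kN·m.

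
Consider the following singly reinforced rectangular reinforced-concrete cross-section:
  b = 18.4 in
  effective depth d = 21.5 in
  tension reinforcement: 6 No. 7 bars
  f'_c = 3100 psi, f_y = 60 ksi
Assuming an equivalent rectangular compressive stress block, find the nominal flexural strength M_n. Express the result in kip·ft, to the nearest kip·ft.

A_s = 6 × 0.6 = 3.6 in².
T = A_s f_y = 3.6 × 60 = 216 kips.
a = T/(0.85 f'_c b) = 216/(0.85 × 3.1 × 18.4) = 4.455 in.
M_n = T(d − a/2) = 216 × (21.5 − 2.2275) = 4162.9 kip·in = 4162.9/12 = 346.91 kip·ft.

M_n ≈ 347 kip·ft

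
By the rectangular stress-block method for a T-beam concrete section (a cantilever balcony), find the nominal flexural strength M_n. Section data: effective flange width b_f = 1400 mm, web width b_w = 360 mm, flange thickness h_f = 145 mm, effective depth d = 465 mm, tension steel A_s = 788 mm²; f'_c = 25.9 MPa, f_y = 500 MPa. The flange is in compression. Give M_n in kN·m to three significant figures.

Tension: T = A_s f_y = 788 × 500 = 394000 N.
Try a within the flange: a = T/(0.85 f'_c b_f) = 394000/(0.85 × 25.9 × 1400) = 12.78 mm.
Since a = 12.78 ≤ h_f = 145 mm, the stress block lies entirely in the flange; analyse as a rectangular beam of width b_f.
M_n = T(d − a/2) = 394000 × (465 − 6.39) = 180.69 × 10⁶ N·mm.
M_n = 180.69 kN·m.

M_n ≈ 181 kN·m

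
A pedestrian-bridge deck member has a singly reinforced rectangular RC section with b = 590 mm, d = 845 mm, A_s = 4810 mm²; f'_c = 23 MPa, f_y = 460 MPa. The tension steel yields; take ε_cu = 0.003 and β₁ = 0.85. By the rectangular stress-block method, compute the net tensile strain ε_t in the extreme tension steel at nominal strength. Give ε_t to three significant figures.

a = A_s f_y/(0.85 f'_c b) = 191.82 mm.
β₁ = 0.85, so c = a/β₁ = 191.82/0.85 = 225.67 mm.
From the linear strain diagram with ε_cu = 0.003: ε_t = 0.003 (d − c)/c = 0.003 × (845 − 225.67)/225.67 = 0.00823.
Since ε_t ≥ 0.005, the section is tension-controlled.

ε_t ≈ 0.00823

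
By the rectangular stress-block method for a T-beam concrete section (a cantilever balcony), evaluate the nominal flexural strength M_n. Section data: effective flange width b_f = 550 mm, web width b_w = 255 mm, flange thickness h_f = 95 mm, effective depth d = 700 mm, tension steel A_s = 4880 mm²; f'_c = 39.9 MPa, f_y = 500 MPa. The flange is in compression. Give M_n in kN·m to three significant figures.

M_n ≈ 1530 kN·m

Tension: T = A_s f_y = 4880 × 500 = 2440000 N.
Try a within the flange: a = T/(0.85 f'_c b_f) = 2440000/(0.85 × 39.9 × 550) = 130.81 mm.
a = 130.81 > h_f = 95 mm: the block extends into the web. Split into flange-overhang and web parts.
C_f = 0.85 f'_c (b_f − b_w) h_f = 0.85 × 39.9 × (550 − 255) × 95 = 950468 N.
Remaining web compression depth: a_w = (T − C_f)/(0.85 f'_c b_w) = (2440000 − 950468)/(0.85 × 39.9 × 255) = 172.23 mm.
M_n = C_f(d − h_f/2) + (T − C_f)(d − a_w/2) = 950468 × (700 − 47.5) + 1489532 × (700 − 86.115) = 620.18 + 914.40 = 1534.58 × 10⁶ N·mm.
M_n = 1534.58 kN·m.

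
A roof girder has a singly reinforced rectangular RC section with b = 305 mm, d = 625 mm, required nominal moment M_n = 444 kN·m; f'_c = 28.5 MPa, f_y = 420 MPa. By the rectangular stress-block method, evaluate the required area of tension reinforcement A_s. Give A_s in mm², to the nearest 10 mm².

A_s ≈ 1850 mm²

With M_n = 0.85 f'_c a b (d − a/2), solve the quadratic for a:
a = d − √(d² − 2M_n/(0.85 f'_c b)) = 625 − √(625² − 2 × 444×10⁶/(0.85 × 28.5 × 305)) = 104.96 mm.
A_s = 0.85 f'_c a b / f_y = 0.85 × 28.5 × 104.96 × 305 / 420 = 1846.5 mm².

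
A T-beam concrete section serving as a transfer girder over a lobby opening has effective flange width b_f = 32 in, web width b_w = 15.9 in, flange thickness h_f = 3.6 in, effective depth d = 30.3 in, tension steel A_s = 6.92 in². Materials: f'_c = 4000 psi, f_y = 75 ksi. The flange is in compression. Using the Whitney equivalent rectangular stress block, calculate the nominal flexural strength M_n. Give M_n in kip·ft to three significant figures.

Tension: T = A_s f_y = 6.92 × 75 = 519 kips.
Try a within the flange: a = T/(0.85 f'_c b_f) = 519/(0.85 × 4 × 32) = 4.770 in.
a = 4.770 > h_f = 3.6 in: the block extends into the web. Split into flange-overhang and web parts.
C_f = 0.85 f'_c (b_f − b_w) h_f = 0.85 × 4 × (32 − 15.9) × 3.6 = 197.1 kips.
Remaining web compression depth: a_w = (T − C_f)/(0.85 f'_c b_w) = (519 − 197.1)/(0.85 × 4 × 15.9) = 5.954 in.
M_n = C_f(d − h_f/2) + (T − C_f)(d − a_w/2) = 197.1 × (30.3 − 1.8) + 321.9 × (30.3 − 2.977) = 5617.4 + 8795.3 = 14412.7 kip·in.
M_n = 14412.7/12 = 1201.06 kip·ft.

M_n ≈ 1200 kip·ft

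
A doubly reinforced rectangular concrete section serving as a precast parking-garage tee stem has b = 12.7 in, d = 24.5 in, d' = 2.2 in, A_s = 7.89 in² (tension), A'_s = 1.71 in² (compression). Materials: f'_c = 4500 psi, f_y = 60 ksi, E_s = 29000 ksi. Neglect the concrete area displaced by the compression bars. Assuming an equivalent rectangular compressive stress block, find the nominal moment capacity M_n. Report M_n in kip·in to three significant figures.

Assume both steels yield.
a = (A_s − A'_s) f_y/(0.85 f'_c b) = (7.89 − 1.71) × 60/(0.85 × 4.5 × 12.7) = 7.633 in.
c = a/β₁ = 7.633/0.825 = 9.252 in; ε'_s = 0.003(c − d')/c = 0.0023 ≥ ε_y = 0.0021, so the compression steel yields.
M_n = (A_s − A'_s) f_y (d − a/2) + A'_s f_y (d − d') = 370.8 × (24.5 − 3.8165) + 102.6 × (24.5 − 2.2) = 7669.4 + 2288.0 = 9957.4 kip·in.

M_n ≈ 9960 kip·in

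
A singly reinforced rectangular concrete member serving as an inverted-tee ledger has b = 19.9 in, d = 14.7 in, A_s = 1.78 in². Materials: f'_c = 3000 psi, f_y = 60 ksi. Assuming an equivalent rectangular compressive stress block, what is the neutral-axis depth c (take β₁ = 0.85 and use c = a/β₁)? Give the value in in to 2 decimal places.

c ≈ 2.48 in

T = A_s f_y = 1.78 × 60 = 106.8 kips.
a = T/(0.85 f'_c b) = 106.8/(0.85 × 3 × 19.9) = 2.1046 in.
With β₁ = 0.85, c = a/β₁ = 2.1046/0.85 = 2.48 in.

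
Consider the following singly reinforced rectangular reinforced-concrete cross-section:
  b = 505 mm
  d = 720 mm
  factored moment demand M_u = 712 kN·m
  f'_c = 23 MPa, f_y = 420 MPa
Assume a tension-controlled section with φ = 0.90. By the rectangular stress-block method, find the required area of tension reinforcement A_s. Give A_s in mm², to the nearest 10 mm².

M_n = M_u/φ = 712/0.90 = 791.111 kN·m.
With M_n = 0.85 f'_c a b (d − a/2), solve the quadratic for a:
a = d − √(d² − 2M_n/(0.85 f'_c b)) = 720 − √(720² − 2 × 791.111×10⁶/(0.85 × 23 × 505)) = 121.55 mm.
A_s = 0.85 f'_c a b / f_y = 0.85 × 23 × 121.55 × 505 / 420 = 2857.2 mm².

A_s ≈ 2860 mm²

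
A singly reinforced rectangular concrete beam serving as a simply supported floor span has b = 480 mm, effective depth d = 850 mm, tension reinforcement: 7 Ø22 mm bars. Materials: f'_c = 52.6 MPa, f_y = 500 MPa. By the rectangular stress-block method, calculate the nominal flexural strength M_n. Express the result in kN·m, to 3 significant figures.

A_s = 7 × 380 = 2660 mm².
T = A_s f_y = 2660 × 500 = 1330000 N = 1330 kN.
From C = T: a = T/(0.85 f'_c b) = 1330000/(0.85 × 52.6 × 480) = 61.97 mm.
M_n = T(d − a/2) = 1330 kN × (850 − 30.985) mm = 1089.29 kN·m.

M_n ≈ 1090 kN·m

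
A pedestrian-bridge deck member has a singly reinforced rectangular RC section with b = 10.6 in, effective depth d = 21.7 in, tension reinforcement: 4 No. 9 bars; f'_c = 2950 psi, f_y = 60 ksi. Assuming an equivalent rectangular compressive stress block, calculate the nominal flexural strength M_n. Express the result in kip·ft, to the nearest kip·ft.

M_n ≈ 344 kip·ft

A_s = 4 × 1 = 4 in².
T = A_s f_y = 4 × 60 = 240 kips.
a = T/(0.85 f'_c b) = 240/(0.85 × 2.95 × 10.6) = 9.030 in.
M_n = T(d − a/2) = 240 × (21.7 − 4.515) = 4124.4 kip·in = 4124.4/12 = 343.70 kip·ft.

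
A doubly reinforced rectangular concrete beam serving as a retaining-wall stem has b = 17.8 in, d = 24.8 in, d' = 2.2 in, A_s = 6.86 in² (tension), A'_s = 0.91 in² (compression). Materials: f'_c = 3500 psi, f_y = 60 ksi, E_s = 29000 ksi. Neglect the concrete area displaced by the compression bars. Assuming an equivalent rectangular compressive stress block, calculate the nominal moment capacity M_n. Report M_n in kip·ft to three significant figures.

M_n ≈ 740 kip·ft

Assume both steels yield.
a = (A_s − A'_s) f_y/(0.85 f'_c b) = (6.86 − 0.91) × 60/(0.85 × 3.5 × 17.8) = 6.742 in.
c = a/β₁ = 6.742/0.85 = 7.932 in; ε'_s = 0.003(c − d')/c = 0.0022 ≥ ε_y = 0.0021, so the compression steel yields.
M_n = (A_s − A'_s) f_y (d − a/2) + A'_s f_y (d − d') = 357 × (24.8 − 3.371) + 54.6 × (24.8 − 2.2) = 7650.2 + 1234.0 = 8884.2 kip·in = 8884.2/12 = 740.35 kip·ft.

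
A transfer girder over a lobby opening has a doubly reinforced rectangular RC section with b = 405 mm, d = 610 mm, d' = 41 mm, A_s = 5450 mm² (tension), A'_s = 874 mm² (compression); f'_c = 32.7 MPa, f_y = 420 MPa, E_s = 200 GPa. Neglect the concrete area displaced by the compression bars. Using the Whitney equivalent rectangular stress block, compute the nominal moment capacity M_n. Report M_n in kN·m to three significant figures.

M_n ≈ 1220 kN·m

Assume both tension and compression steel yield.
Net tension couple steel: A_s − A'_s = 4576 mm².
a = (A_s − A'_s) f_y / (0.85 f'_c b) = 1921920/(0.85 × 32.7 × 405) = 170.73 mm.
c = a/β₁ = 170.73/0.816 = 209.23 mm; ε'_s = 0.003(c − d')/c = 0.0024 ≥ f_y/E_s = 0.0021, so compression steel does yield.
M_n = (A_s − A'_s) f_y (d − a/2) + A'_s f_y (d − d') = [1921920 × (610 − 85.365) + 367080 × (610 − 41)] × 10⁻⁶ = 1008.31 + 208.87 = 1217.18 kN·m.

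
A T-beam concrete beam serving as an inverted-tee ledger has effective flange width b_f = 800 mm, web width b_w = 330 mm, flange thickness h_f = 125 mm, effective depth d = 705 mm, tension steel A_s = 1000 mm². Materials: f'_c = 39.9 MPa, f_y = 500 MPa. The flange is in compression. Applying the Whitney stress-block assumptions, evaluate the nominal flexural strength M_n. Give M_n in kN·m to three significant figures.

Tension: T = A_s f_y = 1000 × 500 = 500000 N.
Try a within the flange: a = T/(0.85 f'_c b_f) = 500000/(0.85 × 39.9 × 800) = 18.43 mm.
Since a = 18.43 ≤ h_f = 125 mm, the stress block lies entirely in the flange; analyse as a rectangular beam of width b_f.
M_n = T(d − a/2) = 500000 × (705 − 9.215) = 347.89 × 10⁶ N·mm.
M_n = 347.89 kN·m.

M_n ≈ 348 kN·m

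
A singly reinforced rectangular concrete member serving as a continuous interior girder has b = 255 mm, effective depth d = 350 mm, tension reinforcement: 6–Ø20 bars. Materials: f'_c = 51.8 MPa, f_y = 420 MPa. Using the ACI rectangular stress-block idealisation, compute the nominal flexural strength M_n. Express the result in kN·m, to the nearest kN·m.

A_s = 6 × 314 = 1884 mm².
T = A_s f_y = 1884 × 420 = 791280 N = 791.28 kN.
From C = T: a = T/(0.85 f'_c b) = 791280/(0.85 × 51.8 × 255) = 70.48 mm.
M_n = T(d − a/2) = 791.28 kN × (350 − 35.24) mm = 249.06 kN·m.

M_n ≈ 249 kN·m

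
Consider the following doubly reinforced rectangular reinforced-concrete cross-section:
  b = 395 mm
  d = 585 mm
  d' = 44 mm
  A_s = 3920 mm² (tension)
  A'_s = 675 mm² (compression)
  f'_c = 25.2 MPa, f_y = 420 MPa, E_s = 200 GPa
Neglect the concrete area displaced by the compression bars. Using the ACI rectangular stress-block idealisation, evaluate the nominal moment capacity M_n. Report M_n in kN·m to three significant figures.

M_n ≈ 841 kN·m

Assume both tension and compression steel yield.
Net tension couple steel: A_s − A'_s = 3245 mm².
a = (A_s − A'_s) f_y / (0.85 f'_c b) = 1362900/(0.85 × 25.2 × 395) = 161.08 mm.
c = a/β₁ = 161.08/0.85 = 189.51 mm; ε'_s = 0.003(c − d')/c = 0.0023 ≥ f_y/E_s = 0.0021, so compression steel does yield.
M_n = (A_s − A'_s) f_y (d − a/2) + A'_s f_y (d − d') = [1362900 × (585 − 80.54) + 283500 × (585 − 44)] × 10⁻⁶ = 687.53 + 153.37 = 840.90 kN·m.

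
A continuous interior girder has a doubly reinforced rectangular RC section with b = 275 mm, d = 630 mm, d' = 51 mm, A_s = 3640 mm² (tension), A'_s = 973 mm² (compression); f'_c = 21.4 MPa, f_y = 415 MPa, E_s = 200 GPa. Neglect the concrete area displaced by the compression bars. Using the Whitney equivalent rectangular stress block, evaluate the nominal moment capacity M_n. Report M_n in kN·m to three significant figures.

Assume both tension and compression steel yield.
Net tension couple steel: A_s − A'_s = 2667 mm².
a = (A_s − A'_s) f_y / (0.85 f'_c b) = 1106805/(0.85 × 21.4 × 275) = 221.26 mm.
c = a/β₁ = 221.26/0.85 = 260.31 mm; ε'_s = 0.003(c − d')/c = 0.0024 ≥ f_y/E_s = 0.0021, so compression steel does yield.
M_n = (A_s − A'_s) f_y (d − a/2) + A'_s f_y (d − d') = [1106805 × (630 − 110.63) + 403795 × (630 − 51)] × 10⁻⁶ = 574.84 + 233.80 = 808.64 kN·m.

M_n ≈ 809 kN·m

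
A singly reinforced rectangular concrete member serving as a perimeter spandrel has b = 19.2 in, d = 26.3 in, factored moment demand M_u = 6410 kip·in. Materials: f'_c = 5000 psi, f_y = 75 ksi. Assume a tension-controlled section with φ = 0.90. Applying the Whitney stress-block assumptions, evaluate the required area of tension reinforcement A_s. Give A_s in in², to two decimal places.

A_s ≈ 3.87 in²

M_n = M_u/φ = 6410/0.90 = 7122.22 kip·in.
From M_n = 0.85 f'_c a b (d − a/2):
a = d − √(d² − 2M_n/(0.85 f'_c b)) = 26.3 − √(26.3² − 2 × 7122.22/(0.85 × 5 × 19.2)) = 3.560 in.
A_s = 0.85 f'_c a b / f_y = 0.85 × 5 × 3.560 × 19.2 / 75 = 3.873 in².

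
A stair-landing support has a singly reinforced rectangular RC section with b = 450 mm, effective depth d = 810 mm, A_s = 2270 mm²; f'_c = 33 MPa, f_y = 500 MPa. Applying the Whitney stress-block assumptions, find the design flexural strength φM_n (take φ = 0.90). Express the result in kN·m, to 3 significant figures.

T = A_s f_y = 2270 × 500 = 1135000 N = 1135 kN.
From C = T: a = T/(0.85 f'_c b) = 1135000/(0.85 × 33 × 450) = 89.92 mm.
M_n = T(d − a/2) = 1135 kN × (810 − 44.96) mm = 868.32 kN·m.
φM_n = 0.90 × 868.32 = 781.49 kN·m.

φM_n ≈ 781 kN·m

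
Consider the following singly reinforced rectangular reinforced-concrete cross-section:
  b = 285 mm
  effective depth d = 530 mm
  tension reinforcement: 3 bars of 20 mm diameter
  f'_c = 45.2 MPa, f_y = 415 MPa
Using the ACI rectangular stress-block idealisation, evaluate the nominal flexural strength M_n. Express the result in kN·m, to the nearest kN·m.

A_s = 3 × 314 = 942 mm².
T = A_s f_y = 942 × 415 = 390930 N = 390.93 kN.
From C = T: a = T/(0.85 f'_c b) = 390930/(0.85 × 45.2 × 285) = 35.70 mm.
M_n = T(d − a/2) = 390.93 kN × (530 − 17.85) mm = 200.21 kN·m.

M_n ≈ 200 kN·m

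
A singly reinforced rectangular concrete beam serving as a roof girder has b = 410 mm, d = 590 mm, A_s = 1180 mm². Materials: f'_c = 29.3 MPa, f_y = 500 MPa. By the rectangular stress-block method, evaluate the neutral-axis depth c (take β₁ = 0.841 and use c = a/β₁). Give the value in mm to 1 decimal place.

T = A_s f_y = 1180 × 500 = 590000 N = 590 kN.
Setting C = 0.85 f'_c a b equal to T: a = 590000/(0.85 × 29.3 × 410) = 57.781 mm.
With β₁ = 0.841, c = a/β₁ = 57.781/0.841 = 68.7 mm.

c ≈ 68.7 mm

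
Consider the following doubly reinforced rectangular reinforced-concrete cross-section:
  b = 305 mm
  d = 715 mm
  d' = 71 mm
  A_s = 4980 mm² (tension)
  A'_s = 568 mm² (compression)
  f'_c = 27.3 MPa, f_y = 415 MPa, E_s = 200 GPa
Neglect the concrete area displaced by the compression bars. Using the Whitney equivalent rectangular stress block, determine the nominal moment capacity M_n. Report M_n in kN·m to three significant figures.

M_n ≈ 1220 kN·m

Assume both tension and compression steel yield.
Net tension couple steel: A_s − A'_s = 4412 mm².
a = (A_s − A'_s) f_y / (0.85 f'_c b) = 1830980/(0.85 × 27.3 × 305) = 258.70 mm.
c = a/β₁ = 258.70/0.85 = 304.35 mm; ε'_s = 0.003(c − d')/c = 0.0023 ≥ f_y/E_s = 0.0021, so compression steel does yield.
M_n = (A_s − A'_s) f_y (d − a/2) + A'_s f_y (d − d') = [1830980 × (715 − 129.35) + 235720 × (715 − 71)] × 10⁻⁶ = 1072.31 + 151.80 = 1224.11 kN·m.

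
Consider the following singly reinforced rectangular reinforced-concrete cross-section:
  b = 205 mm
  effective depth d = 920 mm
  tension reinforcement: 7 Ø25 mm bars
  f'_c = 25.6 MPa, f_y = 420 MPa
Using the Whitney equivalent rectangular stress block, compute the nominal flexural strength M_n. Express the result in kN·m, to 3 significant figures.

A_s = 7 × 491 = 3437 mm².
T = A_s f_y = 3437 × 420 = 1443540 N = 1443.54 kN.
From C = T: a = T/(0.85 f'_c b) = 1443540/(0.85 × 25.6 × 205) = 323.61 mm.
M_n = T(d − a/2) = 1443.54 kN × (920 − 161.805) mm = 1094.48 kN·m.

M_n ≈ 1090 kN·m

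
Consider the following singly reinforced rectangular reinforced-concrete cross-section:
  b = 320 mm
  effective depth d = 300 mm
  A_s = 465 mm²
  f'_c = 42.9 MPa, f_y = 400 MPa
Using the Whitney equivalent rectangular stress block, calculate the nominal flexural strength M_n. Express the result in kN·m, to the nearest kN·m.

T = A_s f_y = 465 × 400 = 186000 N = 186 kN.
From C = T: a = T/(0.85 f'_c b) = 186000/(0.85 × 42.9 × 320) = 15.94 mm.
M_n = T(d − a/2) = 186 kN × (300 − 7.97) mm = 54.32 kN·m.

M_n ≈ 54 kN·m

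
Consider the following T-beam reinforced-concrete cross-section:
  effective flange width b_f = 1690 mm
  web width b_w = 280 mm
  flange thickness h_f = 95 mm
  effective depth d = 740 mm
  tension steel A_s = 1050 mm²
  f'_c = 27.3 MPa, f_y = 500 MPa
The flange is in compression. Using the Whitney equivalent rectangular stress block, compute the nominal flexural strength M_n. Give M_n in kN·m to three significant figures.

M_n ≈ 385 kN·m

Tension: T = A_s f_y = 1050 × 500 = 525000 N.
Try a within the flange: a = T/(0.85 f'_c b_f) = 525000/(0.85 × 27.3 × 1690) = 13.39 mm.
Since a = 13.39 ≤ h_f = 95 mm, the stress block lies entirely in the flange; analyse as a rectangular beam of width b_f.
M_n = T(d − a/2) = 525000 × (740 − 6.695) = 384.99 × 10⁶ N·mm.
M_n = 384.99 kN·m.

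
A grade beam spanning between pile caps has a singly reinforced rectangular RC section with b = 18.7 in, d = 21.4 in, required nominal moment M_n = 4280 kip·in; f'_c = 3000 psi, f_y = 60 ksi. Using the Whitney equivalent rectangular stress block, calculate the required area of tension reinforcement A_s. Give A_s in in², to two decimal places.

From M_n = 0.85 f'_c a b (d − a/2):
a = d − √(d² − 2M_n/(0.85 f'_c b)) = 21.4 − √(21.4² − 2 × 4280/(0.85 × 3 × 18.7)) = 4.713 in.
A_s = 0.85 f'_c a b / f_y = 0.85 × 3 × 4.713 × 18.7 / 60 = 3.746 in².

A_s ≈ 3.75 in²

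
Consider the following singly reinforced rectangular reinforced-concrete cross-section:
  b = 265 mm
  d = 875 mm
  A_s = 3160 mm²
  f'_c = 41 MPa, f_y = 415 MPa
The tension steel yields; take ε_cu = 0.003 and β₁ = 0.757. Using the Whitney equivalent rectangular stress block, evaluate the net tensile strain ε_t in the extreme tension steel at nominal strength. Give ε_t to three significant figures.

a = A_s f_y/(0.85 f'_c b) = 142.00 mm.
β₁ = 0.757, so c = a/β₁ = 142.00/0.757 = 187.58 mm.
From the linear strain diagram with ε_cu = 0.003: ε_t = 0.003 (d − c)/c = 0.003 × (875 − 187.58)/187.58 = 0.0110.
Since ε_t ≥ 0.005, the section is tension-controlled.

ε_t ≈ 0.0110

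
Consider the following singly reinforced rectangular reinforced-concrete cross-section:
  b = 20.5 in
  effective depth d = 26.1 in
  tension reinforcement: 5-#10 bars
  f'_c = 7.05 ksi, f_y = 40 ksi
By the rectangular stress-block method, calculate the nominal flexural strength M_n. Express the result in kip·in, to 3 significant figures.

M_n ≈ 6370 kip·in

A_s = 5 × 1.27 = 6.35 in².
T = A_s f_y = 6.35 × 40 = 254 kips.
a = T/(0.85 f'_c b) = 254/(0.85 × 7.05 × 20.5) = 2.068 in.
M_n = T(d − a/2) = 254 × (26.1 − 1.034) = 6366.8 kip·in.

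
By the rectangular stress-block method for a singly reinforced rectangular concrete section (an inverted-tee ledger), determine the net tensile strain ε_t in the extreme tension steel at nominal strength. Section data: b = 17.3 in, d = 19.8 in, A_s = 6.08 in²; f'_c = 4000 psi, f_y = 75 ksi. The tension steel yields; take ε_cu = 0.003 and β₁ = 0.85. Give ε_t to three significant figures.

ε_t ≈ 0.00351

a = A_s f_y/(0.85 f'_c b) = 7.752 in.
β₁ = 0.85, so c = a/β₁ = 7.752/0.85 = 9.120 in.
From the linear strain diagram with ε_cu = 0.003: ε_t = 0.003 (d − c)/c = 0.003 × (19.8 − 9.120)/9.120 = 0.00351.
ε_t < 0.004 — the section is over-reinforced for flexure under ACI limits.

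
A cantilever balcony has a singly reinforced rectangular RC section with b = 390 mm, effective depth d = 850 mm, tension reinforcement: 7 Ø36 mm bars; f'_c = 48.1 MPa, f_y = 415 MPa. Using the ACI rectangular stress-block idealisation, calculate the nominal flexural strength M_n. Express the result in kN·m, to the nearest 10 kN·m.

M_n ≈ 2240 kN·m

A_s = 7 × 1018 = 7126 mm².
T = A_s f_y = 7126 × 415 = 2957290 N = 2957.29 kN.
From C = T: a = T/(0.85 f'_c b) = 2957290/(0.85 × 48.1 × 390) = 185.47 mm.
M_n = T(d − a/2) = 2957.29 kN × (850 − 92.735) mm = 2239.45 kN·m.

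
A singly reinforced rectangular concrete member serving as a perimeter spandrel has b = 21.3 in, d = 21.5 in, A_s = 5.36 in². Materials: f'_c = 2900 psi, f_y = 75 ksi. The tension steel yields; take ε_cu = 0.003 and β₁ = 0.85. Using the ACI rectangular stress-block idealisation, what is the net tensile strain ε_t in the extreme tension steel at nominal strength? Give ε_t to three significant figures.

a = A_s f_y/(0.85 f'_c b) = 7.656 in.
β₁ = 0.85, so c = a/β₁ = 7.656/0.85 = 9.007 in.
From the linear strain diagram with ε_cu = 0.003: ε_t = 0.003 (d − c)/c = 0.003 × (21.5 − 9.007)/9.007 = 0.00416.
ε_t is between 0.004 and 0.005 — transition zone.

ε_t ≈ 0.00416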